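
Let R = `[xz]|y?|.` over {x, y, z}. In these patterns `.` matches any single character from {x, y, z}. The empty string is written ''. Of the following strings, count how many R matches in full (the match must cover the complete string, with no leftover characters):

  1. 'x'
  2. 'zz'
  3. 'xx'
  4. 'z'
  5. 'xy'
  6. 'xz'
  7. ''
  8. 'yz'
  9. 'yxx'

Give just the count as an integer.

3

1. 'x' → match
2. 'zz' → no match
3. 'xx' → no match
4. 'z' → match
5. 'xy' → no match
6. 'xz' → no match
7. '' → match
8. 'yz' → no match
9. 'yxx' → no match
Total matched: 3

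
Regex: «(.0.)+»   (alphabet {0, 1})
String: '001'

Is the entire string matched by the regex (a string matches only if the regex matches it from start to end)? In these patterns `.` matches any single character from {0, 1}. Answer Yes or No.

Yes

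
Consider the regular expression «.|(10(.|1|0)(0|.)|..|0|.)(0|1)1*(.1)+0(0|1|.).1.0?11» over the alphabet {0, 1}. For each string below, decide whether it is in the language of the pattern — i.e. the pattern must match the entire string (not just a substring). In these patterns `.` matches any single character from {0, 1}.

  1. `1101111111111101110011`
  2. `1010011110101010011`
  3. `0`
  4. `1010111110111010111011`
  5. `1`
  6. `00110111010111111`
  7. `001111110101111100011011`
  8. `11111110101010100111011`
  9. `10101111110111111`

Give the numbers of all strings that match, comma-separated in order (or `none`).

1, 2, 3, 4, 5, 6, 7, 8, 9

1 → match
2 → match
3. `0` → match
4 → match
5. `1` → match
6 → match
7 → match
8 → match
9 → match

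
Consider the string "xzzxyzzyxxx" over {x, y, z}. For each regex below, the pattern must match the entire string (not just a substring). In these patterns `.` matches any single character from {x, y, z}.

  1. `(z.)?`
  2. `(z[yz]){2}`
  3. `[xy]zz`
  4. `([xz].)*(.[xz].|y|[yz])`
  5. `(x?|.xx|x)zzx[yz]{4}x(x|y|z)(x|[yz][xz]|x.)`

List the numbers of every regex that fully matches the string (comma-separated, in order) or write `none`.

1 → no match
2 → no match — must start with "z"
3 → no match — must end with "zz"
4 → no match
5 → match

5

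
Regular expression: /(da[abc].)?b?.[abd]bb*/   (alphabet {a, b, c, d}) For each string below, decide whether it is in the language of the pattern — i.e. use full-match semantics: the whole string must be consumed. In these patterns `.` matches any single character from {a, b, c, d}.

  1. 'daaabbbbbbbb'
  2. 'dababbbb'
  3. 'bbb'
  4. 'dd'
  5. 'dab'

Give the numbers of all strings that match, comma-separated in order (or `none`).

1. 'daaabbbbbbbb' → match
2. 'dababbbb' → match
3. 'bbb' → match
4. 'dd' → no match
5. 'dab' → match

1, 2, 3, 5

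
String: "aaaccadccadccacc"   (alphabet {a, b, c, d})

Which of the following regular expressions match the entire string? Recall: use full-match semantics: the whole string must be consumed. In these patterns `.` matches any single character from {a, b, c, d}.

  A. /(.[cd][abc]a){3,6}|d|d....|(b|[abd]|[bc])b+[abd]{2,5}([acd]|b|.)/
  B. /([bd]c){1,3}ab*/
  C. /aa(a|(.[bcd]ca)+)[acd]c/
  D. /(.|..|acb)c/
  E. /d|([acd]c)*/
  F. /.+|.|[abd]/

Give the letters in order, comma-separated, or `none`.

C, F

A → no match
B → no match
C → match
D → no match
E → no match
F → match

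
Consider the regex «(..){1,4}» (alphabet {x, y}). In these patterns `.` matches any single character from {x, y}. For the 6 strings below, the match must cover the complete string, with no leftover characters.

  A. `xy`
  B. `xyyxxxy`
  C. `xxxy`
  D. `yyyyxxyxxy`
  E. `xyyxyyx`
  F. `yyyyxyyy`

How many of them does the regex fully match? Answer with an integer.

A → match
B → no match
C → match
D → no match
E → no match
F → match
Total matched: 3

3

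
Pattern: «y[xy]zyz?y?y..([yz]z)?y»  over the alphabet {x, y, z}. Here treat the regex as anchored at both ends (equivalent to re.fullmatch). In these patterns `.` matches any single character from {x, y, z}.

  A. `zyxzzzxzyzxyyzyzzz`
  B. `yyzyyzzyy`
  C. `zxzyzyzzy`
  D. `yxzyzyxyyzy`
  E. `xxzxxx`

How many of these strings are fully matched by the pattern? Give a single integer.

A → no match — must start with `y`
B → no match
C → no match — must start with `y`
D → match
E → no match — must start with `y`
Total matched: 1

1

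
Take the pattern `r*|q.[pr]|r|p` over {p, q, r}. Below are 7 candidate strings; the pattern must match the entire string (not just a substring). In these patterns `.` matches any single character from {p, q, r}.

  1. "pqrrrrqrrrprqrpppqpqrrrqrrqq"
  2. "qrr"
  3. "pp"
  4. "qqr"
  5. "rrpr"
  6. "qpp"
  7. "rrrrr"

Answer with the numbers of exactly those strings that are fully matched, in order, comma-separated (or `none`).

1 → no match
2 → match
3 → no match
4 → match
5 → no match
6 → match
7 → match

2, 4, 6, 7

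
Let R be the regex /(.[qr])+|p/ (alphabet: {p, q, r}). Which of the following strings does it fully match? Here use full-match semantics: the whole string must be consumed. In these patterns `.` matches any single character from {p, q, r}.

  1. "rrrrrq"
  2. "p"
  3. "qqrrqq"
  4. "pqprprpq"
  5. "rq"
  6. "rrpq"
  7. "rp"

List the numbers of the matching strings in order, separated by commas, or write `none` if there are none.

1, 2, 3, 4, 5, 6

1 → match
2 → match
3 → match
4 → match
5 → match
6 → match
7 → no match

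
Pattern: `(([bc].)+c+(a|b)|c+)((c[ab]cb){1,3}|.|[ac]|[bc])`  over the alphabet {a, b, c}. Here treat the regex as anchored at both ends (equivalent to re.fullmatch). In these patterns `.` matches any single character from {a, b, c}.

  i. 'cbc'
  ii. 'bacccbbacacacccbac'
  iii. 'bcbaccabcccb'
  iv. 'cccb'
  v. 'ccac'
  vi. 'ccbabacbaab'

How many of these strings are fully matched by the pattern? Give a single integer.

1

i. 'cbc' → no match
ii → no match
iii. 'bcbaccabcccb' → no match
iv. 'cccb' → match
v. 'ccac' → no match
vi. 'ccbabacbaab' → no match
Total matched: 1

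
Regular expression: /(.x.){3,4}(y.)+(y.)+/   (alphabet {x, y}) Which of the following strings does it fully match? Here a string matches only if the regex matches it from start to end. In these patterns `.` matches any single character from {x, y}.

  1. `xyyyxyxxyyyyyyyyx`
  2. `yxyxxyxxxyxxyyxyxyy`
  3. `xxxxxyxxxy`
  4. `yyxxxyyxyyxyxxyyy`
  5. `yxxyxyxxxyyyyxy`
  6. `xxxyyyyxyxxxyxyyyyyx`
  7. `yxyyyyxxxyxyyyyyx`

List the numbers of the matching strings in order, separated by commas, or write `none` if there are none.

1 → no match
2 → no match
3 → no match
4 → no match
5 → no match
6 → no match
7 → no match

none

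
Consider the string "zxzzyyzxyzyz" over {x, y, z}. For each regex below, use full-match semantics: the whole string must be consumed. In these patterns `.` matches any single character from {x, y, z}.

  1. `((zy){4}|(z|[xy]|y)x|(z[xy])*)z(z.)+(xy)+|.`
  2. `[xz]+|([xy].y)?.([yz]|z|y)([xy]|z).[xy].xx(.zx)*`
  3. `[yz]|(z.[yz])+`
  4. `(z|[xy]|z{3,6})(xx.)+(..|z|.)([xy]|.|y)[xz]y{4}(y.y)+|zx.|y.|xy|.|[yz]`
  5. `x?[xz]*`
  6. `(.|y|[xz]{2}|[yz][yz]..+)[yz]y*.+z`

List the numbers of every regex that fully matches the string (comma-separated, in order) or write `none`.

3, 6

1 → no match
2 → no match
3 → match
4 → no match
5 → no match
6 → match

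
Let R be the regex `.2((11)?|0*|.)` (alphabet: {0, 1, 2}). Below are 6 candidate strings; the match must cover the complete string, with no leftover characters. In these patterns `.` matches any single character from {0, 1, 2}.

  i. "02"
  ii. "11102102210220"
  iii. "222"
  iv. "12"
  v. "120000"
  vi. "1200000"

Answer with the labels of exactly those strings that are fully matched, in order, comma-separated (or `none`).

i. "02" → match
ii → no match
iii. "222" → match
iv. "12" → match
v. "120000" → match
vi. "1200000" → match

i, iii, iv, v, vi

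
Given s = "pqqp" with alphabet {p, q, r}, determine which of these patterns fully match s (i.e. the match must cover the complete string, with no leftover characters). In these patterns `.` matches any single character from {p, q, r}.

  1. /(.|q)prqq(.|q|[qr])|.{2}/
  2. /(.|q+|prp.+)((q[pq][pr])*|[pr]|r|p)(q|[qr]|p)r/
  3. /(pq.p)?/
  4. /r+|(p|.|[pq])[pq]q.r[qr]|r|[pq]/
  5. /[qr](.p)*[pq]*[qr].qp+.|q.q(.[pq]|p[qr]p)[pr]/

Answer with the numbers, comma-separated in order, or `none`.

1 → no match
2 → no match — must end with "r"
3 → match
4 → no match
5 → no match

3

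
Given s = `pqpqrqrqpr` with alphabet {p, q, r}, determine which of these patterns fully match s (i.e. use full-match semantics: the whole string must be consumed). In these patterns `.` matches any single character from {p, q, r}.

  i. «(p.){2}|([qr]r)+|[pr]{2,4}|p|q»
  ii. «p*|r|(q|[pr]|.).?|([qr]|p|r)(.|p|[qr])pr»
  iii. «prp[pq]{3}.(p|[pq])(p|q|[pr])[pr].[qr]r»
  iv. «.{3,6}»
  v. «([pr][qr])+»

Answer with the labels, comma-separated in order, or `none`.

v

i → no match
ii → no match
iii → no match — must start with `prp`
iv → no match
v → match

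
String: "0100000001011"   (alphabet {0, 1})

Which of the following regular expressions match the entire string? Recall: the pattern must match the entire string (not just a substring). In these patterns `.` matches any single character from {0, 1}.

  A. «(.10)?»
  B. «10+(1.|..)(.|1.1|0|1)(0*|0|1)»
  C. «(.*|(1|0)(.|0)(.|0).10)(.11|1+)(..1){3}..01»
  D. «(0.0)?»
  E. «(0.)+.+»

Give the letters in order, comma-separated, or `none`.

E

A → no match
B → no match — must start with "10"
C → no match — must end with "01"
D → no match
E → match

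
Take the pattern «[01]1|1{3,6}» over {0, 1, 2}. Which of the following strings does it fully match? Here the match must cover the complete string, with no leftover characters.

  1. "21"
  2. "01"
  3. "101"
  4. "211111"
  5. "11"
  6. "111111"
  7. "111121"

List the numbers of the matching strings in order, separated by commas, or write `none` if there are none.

1 → no match
2 → match
3 → no match
4 → no match
5 → match
6 → match
7 → no match

2, 5, 6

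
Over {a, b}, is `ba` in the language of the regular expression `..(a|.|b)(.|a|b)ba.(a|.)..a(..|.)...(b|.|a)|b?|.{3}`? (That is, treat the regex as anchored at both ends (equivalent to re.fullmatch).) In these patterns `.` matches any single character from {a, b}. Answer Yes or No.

No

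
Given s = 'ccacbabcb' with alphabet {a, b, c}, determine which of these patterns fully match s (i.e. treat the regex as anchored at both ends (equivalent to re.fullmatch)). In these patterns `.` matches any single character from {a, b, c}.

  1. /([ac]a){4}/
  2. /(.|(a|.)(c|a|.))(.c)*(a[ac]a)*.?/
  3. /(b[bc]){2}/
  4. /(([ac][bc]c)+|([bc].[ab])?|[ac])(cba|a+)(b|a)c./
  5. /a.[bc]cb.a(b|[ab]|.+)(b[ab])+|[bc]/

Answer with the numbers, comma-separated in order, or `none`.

1 → no match — must end with 'a'
2 → no match
3 → no match — must start with 'b'
4 → match
5 → no match

4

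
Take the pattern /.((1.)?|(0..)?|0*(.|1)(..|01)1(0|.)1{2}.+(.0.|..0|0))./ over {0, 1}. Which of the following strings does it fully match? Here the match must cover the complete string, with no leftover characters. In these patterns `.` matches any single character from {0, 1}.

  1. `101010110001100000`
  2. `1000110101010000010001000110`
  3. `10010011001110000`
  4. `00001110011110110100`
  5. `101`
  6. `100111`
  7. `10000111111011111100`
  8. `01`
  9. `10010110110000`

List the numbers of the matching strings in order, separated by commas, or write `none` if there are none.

1, 7, 8, 9

1 → match
2 → no match
3 → no match
4 → no match
5 → no match
6 → no match
7 → match
8 → match
9 → match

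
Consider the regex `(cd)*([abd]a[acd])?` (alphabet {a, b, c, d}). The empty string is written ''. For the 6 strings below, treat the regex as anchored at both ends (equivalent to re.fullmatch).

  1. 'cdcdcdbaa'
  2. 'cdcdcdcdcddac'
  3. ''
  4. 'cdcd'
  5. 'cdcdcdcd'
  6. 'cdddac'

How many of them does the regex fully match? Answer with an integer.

5

1 → match
2 → match
3 → match
4 → match
5 → match
6 → no match
Total matched: 5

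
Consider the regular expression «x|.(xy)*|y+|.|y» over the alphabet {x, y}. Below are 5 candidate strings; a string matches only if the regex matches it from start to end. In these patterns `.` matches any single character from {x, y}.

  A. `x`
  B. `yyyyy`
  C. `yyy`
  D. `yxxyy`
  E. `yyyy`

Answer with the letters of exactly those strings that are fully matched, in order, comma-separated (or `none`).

A → match
B → match
C → match
D → no match
E → match

A, B, C, E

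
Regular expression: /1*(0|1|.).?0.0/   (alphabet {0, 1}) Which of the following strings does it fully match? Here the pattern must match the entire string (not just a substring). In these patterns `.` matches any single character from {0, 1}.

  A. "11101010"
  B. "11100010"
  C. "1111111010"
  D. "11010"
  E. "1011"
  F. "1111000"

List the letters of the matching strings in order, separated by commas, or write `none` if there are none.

A, B, C, D, F

A. "11101010" → match
B. "11100010" → match
C. "1111111010" → match
D. "11010" → match
E. "1011" → no match — must end with "0"
F. "1111000" → match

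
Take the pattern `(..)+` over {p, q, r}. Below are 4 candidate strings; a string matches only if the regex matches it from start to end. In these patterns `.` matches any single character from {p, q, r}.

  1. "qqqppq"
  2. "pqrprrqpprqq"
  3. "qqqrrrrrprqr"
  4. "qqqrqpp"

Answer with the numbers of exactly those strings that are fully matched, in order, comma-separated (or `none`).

1, 2, 3

1 → match
2 → match
3 → match
4 → no match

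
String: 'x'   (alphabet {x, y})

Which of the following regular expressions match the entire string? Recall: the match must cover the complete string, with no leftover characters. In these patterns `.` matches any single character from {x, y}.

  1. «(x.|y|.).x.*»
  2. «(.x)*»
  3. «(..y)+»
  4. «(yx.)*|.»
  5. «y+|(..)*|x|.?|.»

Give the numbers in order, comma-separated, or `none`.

4, 5

1 → no match
2 → no match
3 → no match — must end with 'y'
4 → match
5 → match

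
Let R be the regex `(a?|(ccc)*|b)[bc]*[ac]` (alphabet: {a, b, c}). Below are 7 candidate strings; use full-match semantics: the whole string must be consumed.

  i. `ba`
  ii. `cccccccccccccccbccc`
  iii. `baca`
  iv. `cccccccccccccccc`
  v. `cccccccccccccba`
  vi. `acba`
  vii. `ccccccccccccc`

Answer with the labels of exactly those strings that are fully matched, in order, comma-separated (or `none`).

i, ii, iv, v, vi, vii

i → match
ii → match
iii → no match
iv → match
v → match
vi → match
vii → match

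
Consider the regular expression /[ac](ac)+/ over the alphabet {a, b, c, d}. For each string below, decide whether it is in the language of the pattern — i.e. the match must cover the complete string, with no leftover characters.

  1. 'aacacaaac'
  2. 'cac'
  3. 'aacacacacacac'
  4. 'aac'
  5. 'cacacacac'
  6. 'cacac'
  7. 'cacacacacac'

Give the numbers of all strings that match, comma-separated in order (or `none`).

1 → no match
2 → match
3 → match
4 → match
5 → match
6 → match
7 → match

2, 3, 4, 5, 6, 7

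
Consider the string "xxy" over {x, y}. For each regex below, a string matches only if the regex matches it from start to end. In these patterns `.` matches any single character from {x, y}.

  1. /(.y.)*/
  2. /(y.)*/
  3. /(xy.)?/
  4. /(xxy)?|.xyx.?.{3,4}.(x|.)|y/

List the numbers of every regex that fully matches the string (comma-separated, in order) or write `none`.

4

1 → no match
2 → no match
3 → no match
4 → match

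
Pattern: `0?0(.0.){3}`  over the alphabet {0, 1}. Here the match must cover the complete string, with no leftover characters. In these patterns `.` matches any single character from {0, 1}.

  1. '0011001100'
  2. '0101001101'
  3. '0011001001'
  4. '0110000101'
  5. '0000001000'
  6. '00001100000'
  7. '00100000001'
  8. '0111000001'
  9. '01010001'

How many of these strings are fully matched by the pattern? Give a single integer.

4

1. '0011001100' → no match
2. '0101001101' → match
3. '0011001001' → no match
4. '0110000101' → no match
5. '0000001000' → match
6. '00001100000' → match
7. '00100000001' → match
8. '0111000001' → no match
9. '01010001' → no match
Total matched: 4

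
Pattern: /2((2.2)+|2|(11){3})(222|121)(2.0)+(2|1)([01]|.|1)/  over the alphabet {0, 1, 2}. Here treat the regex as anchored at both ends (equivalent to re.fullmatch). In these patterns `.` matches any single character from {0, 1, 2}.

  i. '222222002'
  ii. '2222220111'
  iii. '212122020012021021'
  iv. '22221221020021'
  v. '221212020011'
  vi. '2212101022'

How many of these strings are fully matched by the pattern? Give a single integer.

0

i. '222222002' → no match
ii. '2222220111' → no match
iii → no match
iv → no match
v. '221212020011' → no match
vi. '2212101022' → no match
Total matched: 0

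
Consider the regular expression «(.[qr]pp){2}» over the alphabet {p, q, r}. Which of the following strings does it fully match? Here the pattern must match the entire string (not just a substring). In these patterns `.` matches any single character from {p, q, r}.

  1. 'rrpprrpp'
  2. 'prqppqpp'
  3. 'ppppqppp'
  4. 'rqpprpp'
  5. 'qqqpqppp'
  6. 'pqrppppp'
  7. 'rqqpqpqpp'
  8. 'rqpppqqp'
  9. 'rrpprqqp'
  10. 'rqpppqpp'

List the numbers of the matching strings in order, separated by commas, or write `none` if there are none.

1, 10

1 → match
2 → no match
3 → no match
4 → no match
5 → no match
6 → no match
7 → no match
8 → no match — must end with 'pp'
9 → no match — must end with 'pp'
10 → match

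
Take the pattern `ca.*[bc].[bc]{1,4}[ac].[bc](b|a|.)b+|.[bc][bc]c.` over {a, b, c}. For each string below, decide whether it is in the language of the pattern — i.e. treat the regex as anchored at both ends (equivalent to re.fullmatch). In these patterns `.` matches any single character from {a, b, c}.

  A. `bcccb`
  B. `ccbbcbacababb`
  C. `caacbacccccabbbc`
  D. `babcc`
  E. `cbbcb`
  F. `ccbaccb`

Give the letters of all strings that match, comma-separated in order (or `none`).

A, E

A → match
B → no match
C → no match
D → no match
E → match
F → no match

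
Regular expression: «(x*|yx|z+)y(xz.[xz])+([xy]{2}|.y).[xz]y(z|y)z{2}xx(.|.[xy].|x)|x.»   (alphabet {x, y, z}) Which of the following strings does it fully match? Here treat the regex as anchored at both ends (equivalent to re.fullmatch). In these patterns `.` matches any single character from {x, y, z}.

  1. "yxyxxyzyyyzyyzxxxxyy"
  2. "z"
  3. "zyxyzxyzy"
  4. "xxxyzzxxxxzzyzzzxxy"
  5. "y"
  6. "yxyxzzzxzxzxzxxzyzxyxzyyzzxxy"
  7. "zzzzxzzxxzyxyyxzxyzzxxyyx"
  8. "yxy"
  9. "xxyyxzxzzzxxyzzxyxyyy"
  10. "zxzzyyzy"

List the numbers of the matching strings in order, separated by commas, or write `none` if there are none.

1 → no match
2. "z" → no match
3. "zyxyzxyzy" → no match
4 → no match
5. "y" → no match
6 → no match
7 → no match
8. "yxy" → no match
9 → no match
10. "zxzzyyzy" → no match

none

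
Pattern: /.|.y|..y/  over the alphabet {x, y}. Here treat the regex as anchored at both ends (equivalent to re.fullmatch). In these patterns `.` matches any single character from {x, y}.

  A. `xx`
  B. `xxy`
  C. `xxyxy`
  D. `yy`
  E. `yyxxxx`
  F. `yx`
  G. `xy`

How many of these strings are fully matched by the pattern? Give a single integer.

3

A → no match
B → match
C → no match
D → match
E → no match
F → no match
G → match
Total matched: 3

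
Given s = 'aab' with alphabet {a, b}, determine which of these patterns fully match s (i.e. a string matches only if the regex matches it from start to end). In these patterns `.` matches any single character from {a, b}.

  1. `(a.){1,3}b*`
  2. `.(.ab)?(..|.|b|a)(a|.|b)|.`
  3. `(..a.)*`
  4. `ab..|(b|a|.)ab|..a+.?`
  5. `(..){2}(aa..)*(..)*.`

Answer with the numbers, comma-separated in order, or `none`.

1, 2, 4

1 → match
2 → match
3 → no match
4 → match
5 → no match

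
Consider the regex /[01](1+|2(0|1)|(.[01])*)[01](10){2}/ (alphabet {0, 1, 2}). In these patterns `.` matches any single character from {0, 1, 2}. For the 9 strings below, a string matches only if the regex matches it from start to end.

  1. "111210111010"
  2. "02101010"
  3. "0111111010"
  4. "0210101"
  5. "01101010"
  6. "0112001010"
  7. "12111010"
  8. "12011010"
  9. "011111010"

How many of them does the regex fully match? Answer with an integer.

8

1 → match
2 → match
3 → match
4 → no match — must end with "10"
5 → match
6 → match
7 → match
8 → match
9 → match
Total matched: 8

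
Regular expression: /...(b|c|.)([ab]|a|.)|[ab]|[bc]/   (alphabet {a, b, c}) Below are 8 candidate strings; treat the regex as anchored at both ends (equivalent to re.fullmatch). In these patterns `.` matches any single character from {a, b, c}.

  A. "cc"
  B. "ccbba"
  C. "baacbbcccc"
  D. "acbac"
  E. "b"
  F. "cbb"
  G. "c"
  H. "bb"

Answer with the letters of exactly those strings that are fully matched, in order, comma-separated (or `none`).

A. "cc" → no match
B. "ccbba" → match
C. "baacbbcccc" → no match
D. "acbac" → match
E. "b" → match
F. "cbb" → no match
G. "c" → match
H. "bb" → no match

B, D, E, G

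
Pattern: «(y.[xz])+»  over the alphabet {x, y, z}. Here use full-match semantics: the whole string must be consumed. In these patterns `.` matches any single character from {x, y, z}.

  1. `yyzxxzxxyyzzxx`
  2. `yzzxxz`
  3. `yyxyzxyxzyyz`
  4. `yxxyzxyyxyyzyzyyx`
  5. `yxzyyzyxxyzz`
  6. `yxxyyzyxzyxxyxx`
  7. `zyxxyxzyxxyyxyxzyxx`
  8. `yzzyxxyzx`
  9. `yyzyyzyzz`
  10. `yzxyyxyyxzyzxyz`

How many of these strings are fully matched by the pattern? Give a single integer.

5

1 → no match
2 → no match
3 → match
4 → no match
5 → match
6 → match
7 → no match — must start with `y`
8 → match
9 → match
10 → no match
Total matched: 5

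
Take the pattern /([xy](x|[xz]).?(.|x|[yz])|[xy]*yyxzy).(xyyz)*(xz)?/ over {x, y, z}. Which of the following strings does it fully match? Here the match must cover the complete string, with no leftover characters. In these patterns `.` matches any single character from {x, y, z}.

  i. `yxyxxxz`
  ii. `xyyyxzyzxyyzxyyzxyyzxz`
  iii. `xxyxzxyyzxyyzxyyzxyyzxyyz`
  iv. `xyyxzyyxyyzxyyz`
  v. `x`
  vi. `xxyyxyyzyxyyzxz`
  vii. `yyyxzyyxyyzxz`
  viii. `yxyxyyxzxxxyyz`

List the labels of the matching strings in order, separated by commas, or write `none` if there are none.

i. `yxyxxxz` → match
ii → match
iii → match
iv → match
v. `x` → no match
vi → no match
vii → match
viii → no match

i, ii, iii, iv, vii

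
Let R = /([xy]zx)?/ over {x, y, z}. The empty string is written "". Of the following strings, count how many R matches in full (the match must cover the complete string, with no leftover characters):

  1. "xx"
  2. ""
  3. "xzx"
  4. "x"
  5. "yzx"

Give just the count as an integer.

3

1. "xx" → no match
2. "" → match
3. "xzx" → match
4. "x" → no match
5. "yzx" → match
Total matched: 3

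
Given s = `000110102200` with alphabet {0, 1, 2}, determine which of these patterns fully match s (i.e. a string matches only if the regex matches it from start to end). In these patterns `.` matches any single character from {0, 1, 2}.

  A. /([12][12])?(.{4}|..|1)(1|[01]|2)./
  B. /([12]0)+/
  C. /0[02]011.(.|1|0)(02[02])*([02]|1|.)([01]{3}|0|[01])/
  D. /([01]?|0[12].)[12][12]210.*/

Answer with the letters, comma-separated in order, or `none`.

C

A → no match
B → no match
C → match
D → no match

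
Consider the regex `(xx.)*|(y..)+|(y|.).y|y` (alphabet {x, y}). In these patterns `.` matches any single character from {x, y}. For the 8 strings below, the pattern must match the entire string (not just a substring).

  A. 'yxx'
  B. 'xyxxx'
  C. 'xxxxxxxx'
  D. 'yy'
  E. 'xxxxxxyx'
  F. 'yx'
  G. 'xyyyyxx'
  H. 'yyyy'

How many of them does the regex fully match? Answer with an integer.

1

A → match
B → no match
C → no match
D → no match
E → no match
F → no match
G → no match
H → no match
Total matched: 1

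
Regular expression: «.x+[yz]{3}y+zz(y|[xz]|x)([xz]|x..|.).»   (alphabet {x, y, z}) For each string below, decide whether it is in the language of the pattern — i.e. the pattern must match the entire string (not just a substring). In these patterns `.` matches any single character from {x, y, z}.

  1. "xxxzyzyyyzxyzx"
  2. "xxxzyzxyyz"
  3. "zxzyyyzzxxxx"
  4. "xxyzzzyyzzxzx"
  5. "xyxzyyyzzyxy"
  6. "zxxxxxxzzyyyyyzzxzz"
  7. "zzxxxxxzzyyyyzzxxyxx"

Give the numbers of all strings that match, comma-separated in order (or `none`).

6

1 → no match
2 → no match
3 → no match
4 → no match
5 → no match
6 → match
7 → no match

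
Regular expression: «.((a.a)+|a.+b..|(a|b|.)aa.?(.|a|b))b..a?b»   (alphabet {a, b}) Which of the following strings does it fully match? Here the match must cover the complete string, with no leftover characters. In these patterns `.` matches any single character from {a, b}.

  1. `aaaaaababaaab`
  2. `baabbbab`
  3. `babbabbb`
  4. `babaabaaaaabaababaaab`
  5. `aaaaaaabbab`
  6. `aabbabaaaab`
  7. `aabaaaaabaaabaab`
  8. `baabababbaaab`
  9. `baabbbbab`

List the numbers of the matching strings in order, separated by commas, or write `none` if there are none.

1 → no match
2 → no match
3 → no match
4 → match
5 → match
6 → no match
7 → no match
8 → match
9 → no match

4, 5, 8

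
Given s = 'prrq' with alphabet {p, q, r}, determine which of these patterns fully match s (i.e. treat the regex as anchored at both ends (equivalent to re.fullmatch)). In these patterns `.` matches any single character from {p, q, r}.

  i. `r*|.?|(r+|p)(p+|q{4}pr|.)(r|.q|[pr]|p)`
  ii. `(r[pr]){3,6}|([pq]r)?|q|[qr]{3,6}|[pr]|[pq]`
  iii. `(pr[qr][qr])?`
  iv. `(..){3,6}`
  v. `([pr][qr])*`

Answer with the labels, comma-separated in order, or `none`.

i → match
ii → no match
iii → match
iv → no match
v → match

i, iii, v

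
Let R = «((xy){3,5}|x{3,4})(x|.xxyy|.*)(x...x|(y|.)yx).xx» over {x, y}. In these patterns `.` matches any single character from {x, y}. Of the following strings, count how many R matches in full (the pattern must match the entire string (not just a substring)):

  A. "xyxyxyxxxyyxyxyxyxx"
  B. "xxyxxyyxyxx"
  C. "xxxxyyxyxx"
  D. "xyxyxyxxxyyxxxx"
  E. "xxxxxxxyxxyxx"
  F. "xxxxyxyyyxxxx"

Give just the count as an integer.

A → match
B → no match
C → match
D → match
E → match
F → match
Total matched: 5

5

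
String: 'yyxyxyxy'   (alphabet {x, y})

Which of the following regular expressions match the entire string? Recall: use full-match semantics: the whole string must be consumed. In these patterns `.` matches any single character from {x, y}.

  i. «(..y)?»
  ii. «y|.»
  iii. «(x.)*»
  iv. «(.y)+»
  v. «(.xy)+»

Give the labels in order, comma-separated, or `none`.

iv

i → no match
ii → no match
iii → no match
iv → match
v → no match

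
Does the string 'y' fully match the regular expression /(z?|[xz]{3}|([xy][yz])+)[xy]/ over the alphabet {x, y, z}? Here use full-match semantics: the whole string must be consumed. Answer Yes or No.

Yes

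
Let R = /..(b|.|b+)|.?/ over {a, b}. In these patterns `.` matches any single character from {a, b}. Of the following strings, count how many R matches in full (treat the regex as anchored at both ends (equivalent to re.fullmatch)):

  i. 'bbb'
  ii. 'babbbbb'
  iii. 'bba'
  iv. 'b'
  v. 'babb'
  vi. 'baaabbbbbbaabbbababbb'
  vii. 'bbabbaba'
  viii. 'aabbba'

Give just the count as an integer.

i → match
ii → match
iii → match
iv → match
v → match
vi → no match
vii → no match
viii → no match
Total matched: 5

5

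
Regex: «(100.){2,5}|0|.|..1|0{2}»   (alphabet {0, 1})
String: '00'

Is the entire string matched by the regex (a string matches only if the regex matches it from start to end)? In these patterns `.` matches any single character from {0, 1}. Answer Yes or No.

Yes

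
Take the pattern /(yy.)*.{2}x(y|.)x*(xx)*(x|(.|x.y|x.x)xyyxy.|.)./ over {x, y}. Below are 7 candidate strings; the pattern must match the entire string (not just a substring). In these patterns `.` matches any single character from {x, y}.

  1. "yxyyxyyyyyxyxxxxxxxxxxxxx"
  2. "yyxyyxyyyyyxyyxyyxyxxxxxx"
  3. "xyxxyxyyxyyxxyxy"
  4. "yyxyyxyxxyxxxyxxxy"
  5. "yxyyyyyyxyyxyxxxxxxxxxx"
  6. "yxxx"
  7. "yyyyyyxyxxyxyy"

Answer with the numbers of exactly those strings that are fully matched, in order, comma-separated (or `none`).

1 → no match
2 → match
3 → no match
4 → no match
5 → no match
6 → no match
7 → no match

2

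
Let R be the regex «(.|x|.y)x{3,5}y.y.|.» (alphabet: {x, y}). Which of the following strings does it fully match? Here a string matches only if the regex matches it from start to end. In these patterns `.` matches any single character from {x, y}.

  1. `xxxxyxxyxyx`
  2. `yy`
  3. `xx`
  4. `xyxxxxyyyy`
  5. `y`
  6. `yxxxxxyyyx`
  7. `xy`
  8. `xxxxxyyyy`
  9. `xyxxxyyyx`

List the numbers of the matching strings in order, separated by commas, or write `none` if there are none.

1. `xxxxyxxyxyx` → no match
2. `yy` → no match
3. `xx` → no match
4. `xyxxxxyyyy` → match
5. `y` → match
6. `yxxxxxyyyx` → match
7. `xy` → no match
8. `xxxxxyyyy` → match
9. `xyxxxyyyx` → match

4, 5, 6, 8, 9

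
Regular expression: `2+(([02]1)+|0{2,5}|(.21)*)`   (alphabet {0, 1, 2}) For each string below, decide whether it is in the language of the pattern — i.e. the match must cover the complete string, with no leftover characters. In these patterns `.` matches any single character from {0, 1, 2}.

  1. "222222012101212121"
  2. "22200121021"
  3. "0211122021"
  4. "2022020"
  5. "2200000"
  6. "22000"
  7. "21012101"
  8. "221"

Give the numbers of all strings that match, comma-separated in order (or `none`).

1, 5, 6, 8

1 → match
2. "22200121021" → no match
3. "0211122021" → no match — must start with "2"
4. "2022020" → no match
5. "2200000" → match
6. "22000" → match
7. "21012101" → no match
8. "221" → match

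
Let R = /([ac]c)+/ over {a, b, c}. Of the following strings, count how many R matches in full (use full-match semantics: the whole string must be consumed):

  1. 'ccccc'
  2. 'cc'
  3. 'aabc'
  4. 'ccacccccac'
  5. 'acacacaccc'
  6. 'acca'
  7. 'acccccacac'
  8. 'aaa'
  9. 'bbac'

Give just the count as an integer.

1. 'ccccc' → no match
2. 'cc' → match
3. 'aabc' → no match
4. 'ccacccccac' → match
5. 'acacacaccc' → match
6. 'acca' → no match — must end with 'c'
7. 'acccccacac' → match
8. 'aaa' → no match — must end with 'c'
9. 'bbac' → no match
Total matched: 4

4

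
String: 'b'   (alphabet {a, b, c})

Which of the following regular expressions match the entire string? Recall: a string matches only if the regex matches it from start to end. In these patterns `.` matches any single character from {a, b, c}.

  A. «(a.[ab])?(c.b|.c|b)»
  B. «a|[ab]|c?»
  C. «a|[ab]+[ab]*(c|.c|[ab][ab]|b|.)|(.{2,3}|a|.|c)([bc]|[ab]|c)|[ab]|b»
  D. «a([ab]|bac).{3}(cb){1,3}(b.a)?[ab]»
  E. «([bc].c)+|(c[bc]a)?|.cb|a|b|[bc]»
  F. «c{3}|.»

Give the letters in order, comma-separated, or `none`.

A, B, C, E, F

A → match
B → match
C → match
D → no match — must start with 'a'
E → match
F → match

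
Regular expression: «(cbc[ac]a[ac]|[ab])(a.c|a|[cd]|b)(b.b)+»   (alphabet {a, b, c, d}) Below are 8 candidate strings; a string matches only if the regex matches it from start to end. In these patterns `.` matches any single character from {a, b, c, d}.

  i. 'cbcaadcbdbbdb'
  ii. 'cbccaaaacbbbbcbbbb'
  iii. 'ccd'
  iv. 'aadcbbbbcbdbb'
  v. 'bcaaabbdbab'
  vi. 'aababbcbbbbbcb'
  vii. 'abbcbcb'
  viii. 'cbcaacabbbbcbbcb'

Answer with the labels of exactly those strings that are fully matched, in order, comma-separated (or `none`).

ii, vi, viii

i → no match
ii → match
iii → no match — must end with 'b'
iv → no match
v → no match
vi → match
vii → no match
viii → match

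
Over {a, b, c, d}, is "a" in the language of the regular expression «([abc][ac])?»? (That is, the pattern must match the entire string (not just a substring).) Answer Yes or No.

No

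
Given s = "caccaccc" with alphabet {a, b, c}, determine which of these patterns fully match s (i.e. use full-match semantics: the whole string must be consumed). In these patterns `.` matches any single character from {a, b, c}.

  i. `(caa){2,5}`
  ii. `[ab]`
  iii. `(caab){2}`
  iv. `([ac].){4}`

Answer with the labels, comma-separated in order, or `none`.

i → no match — must start with "caa"
ii → no match
iii → no match — must start with "caab"
iv → match

iv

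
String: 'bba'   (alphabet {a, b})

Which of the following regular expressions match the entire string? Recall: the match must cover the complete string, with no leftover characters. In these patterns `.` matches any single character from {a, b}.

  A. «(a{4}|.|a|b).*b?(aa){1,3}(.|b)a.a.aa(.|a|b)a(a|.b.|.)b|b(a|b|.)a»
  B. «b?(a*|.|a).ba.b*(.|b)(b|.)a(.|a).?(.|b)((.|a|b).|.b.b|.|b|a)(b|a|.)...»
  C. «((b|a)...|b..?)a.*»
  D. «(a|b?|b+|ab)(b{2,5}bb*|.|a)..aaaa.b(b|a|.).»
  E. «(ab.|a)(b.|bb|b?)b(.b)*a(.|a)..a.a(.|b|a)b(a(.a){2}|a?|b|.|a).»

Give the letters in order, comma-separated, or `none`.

A, C

A → match
B → no match
C → match
D → no match
E → no match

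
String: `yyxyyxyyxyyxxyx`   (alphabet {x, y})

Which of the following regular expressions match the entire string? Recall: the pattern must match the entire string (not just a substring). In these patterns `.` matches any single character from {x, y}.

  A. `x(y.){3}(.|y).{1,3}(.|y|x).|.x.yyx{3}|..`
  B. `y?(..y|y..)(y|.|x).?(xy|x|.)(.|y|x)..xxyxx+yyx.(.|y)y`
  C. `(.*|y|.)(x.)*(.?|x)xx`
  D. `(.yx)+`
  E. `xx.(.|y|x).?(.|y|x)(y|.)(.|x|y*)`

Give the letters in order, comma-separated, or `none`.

D

A → no match
B → no match — must end with `y`
C → no match — must end with `xx`
D → match
E → no match — must start with `xx`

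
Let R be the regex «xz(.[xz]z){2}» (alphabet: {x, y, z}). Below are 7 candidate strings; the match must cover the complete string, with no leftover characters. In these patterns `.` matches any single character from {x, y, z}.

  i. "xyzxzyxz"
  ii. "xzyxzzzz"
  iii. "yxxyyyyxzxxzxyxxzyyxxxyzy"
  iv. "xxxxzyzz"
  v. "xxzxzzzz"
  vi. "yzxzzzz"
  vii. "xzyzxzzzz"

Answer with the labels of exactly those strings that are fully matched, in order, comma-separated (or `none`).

ii

i → no match — must start with "xz"
ii → match
iii → no match — must start with "xz"
iv → no match — must start with "xz"
v → no match — must start with "xz"
vi → no match — must start with "xz"
vii → no match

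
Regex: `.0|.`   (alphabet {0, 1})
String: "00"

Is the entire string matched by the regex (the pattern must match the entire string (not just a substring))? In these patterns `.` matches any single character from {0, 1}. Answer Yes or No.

Yes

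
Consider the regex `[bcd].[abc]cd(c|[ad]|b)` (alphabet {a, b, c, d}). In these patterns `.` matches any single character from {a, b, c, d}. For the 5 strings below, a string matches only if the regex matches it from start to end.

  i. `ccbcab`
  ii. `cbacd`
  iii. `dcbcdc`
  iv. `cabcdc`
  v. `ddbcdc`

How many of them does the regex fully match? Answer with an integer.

i → no match
ii → no match
iii → match
iv → match
v → match
Total matched: 3

3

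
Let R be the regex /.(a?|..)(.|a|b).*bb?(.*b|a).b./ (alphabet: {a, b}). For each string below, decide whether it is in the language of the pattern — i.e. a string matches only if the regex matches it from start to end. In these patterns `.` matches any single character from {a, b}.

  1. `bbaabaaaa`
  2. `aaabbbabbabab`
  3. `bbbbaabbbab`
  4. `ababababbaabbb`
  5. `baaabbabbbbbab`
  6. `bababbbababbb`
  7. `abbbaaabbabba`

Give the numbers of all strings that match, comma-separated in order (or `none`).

1 → no match
2 → no match
3 → no match
4 → no match
5 → no match
6 → match
7 → match

6, 7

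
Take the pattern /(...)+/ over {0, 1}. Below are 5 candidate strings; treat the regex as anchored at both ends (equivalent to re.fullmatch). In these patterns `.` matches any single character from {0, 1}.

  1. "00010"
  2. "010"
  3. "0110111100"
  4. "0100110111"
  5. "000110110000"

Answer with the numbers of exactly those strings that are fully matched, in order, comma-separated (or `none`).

1 → no match
2 → match
3 → no match
4 → no match
5 → match

2, 5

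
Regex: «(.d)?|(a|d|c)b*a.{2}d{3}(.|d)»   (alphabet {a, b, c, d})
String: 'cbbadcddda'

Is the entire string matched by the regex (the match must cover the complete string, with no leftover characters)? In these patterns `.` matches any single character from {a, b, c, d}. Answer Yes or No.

Yes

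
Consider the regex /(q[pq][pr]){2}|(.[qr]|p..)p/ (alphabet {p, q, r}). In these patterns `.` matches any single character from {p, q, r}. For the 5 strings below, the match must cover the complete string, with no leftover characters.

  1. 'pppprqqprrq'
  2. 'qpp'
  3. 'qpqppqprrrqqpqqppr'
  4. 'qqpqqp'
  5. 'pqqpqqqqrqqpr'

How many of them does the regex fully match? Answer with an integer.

1

1 → no match
2 → no match
3 → no match
4 → match
5 → no match
Total matched: 1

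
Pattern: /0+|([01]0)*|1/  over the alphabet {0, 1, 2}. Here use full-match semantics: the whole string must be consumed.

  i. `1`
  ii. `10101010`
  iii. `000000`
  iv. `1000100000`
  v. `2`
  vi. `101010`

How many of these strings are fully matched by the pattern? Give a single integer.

i. `1` → match
ii. `10101010` → match
iii. `000000` → match
iv. `1000100000` → match
v. `2` → no match
vi. `101010` → match
Total matched: 5

5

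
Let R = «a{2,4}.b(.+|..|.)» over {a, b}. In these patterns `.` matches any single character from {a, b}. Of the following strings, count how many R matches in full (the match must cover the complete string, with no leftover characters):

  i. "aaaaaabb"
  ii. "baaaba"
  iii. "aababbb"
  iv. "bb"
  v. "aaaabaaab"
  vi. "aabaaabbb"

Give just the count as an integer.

i → no match
ii → no match — must start with "a"
iii → no match
iv → no match — must start with "a"
v → match
vi → no match
Total matched: 1

1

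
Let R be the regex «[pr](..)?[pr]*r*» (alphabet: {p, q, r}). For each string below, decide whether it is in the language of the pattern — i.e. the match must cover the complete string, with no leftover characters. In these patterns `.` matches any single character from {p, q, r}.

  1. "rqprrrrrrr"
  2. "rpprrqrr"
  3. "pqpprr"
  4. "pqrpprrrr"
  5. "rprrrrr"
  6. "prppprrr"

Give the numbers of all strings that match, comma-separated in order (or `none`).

1 → match
2 → no match
3 → match
4 → match
5 → match
6 → match

1, 3, 4, 5, 6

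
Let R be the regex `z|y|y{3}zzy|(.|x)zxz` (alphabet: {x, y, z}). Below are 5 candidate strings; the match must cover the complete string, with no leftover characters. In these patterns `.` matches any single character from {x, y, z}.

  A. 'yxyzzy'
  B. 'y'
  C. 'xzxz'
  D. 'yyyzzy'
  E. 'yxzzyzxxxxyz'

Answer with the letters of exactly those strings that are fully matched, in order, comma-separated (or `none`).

A → no match
B → match
C → match
D → match
E → no match

B, C, D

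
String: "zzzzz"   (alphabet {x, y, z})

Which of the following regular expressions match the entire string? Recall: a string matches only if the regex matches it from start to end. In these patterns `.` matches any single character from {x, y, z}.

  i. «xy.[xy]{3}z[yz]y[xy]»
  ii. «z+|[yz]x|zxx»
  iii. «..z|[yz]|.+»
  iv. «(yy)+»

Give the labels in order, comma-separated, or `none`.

i → no match — must start with "xy"
ii → match
iii → match
iv → no match — must start with "yy"

ii, iii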